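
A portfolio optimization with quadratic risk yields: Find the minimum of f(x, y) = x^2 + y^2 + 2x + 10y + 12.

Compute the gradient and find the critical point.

f(x,y) = x^2 + y^2 + 2x + 10y + 12
df/dx = 2x + (2) = 0  =>  x = -1
df/dy = 2y + (10) = 0  =>  y = -5
f(-1, -5) = 1*(-1)^2 + 1*(-5)^2 + 2*(-1) + 10*(-5) + 12 = -14
Hessian is diagonal with entries 2, 2 > 0, so this is a minimum.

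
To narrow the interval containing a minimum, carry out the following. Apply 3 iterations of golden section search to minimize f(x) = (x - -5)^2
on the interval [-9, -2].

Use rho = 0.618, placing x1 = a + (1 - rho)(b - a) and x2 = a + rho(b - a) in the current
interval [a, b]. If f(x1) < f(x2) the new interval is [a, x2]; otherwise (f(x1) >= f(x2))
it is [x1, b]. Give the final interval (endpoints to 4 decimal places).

Golden section search for min of f(x) = (x - -5)^2 on [-9, -2].
Each step: x1 = a + (1 - rho)(b - a), x2 = a + rho(b - a); if f(x1) < f(x2) keep [a, x2], otherwise keep [x1, b].
Step 1: [-9.0000, -2.0000], x1=-6.3260 (f=1.7583), x2=-4.6740 (f=0.1063); f(x1) > f(x2) => keep [-6.3260, -2.0000]
Step 2: [-6.3260, -2.0000], x1=-4.6735 (f=0.1066), x2=-3.6525 (f=1.8157); f(x1) < f(x2) => keep [-6.3260, -3.6525]
Step 3: [-6.3260, -3.6525], x1=-5.3047 (f=0.0929), x2=-4.6738 (f=0.1064); f(x1) < f(x2) => keep [-6.3260, -4.6738]
Final interval: [-6.3260, -4.6738]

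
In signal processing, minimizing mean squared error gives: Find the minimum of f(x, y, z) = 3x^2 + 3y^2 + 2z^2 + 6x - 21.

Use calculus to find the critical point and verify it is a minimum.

f(x,y,z) = 3x^2 + 3y^2 + 2z^2 + 6x - 21
df/dx = 6x + (6) = 0 => x = -1
df/dy = 6y + (0) = 0 => y = 0
df/dz = 4z + (0) = 0 => z = 0
f(-1,0,0) = 3*(-1)^2 + 3*(0)^2 + 2*(0)^2 + 6*(-1) + -21 = -24
Hessian is diagonal with entries 6, 6, 4 > 0, confirmed minimum.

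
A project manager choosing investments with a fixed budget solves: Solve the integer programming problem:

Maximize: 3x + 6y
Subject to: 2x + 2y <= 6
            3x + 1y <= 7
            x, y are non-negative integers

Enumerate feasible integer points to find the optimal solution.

Constraint 1: 2x + 2y <= 6
Constraint 2: 3x + 1y <= 7
Feasible x range (need y >= 0): 0 <= x <= min(6/2, 7/3) => x in {0, ..., 2}.
Enumerate feasible integer points row by row (the coefficient of y is 6 > 0, so for each x the largest feasible y gives the best value):
  x = 0: y <= min((6 - 2*0)/2, (7 - 3*0)/1) => y in {0, ..., 3}; best 3*0 + 6*3 = 18
  x = 1: y <= min((6 - 2*1)/2, (7 - 3*1)/1) => y in {0, ..., 2}; best 3*1 + 6*2 = 15
  x = 2: y <= min((6 - 2*2)/2, (7 - 3*2)/1) => y in {0, ..., 1}; best 3*2 + 6*1 = 12
The maximum 3x + 6y = 18 is achieved at x = 0, y = 3.
Check: 2*0 + 2*3 = 6 <= 6 and 3*0 + 1*3 = 3 <= 7.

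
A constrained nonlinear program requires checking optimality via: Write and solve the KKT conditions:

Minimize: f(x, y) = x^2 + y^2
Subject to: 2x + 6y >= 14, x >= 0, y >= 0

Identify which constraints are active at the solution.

KKT conditions for min x^2 + y^2 s.t. 2x + 6y >= 14, x >= 0, y >= 0:
Stationarity: 2x = mu*2 + mu_x, 2y = mu*6 + mu_y, with mu, mu_x, mu_y >= 0
Complementary slackness: mu*(2x + 6y - 14) = 0, mu_x*x = 0, mu_y*y = 0
(0, 0) is infeasible (2*0 + 6*0 < 14), so if mu = 0 stationarity would force x = mu_x/2 >= 0, y = mu_y/2 >= 0 with mu_x*x = mu_y*y = 0, i.e. x = y = 0: contradiction. Hence mu > 0 and 2x + 6y = 14 is active.
Try x > 0, y > 0 (so mu_x = mu_y = 0): x = 2*mu/2, y = 6*mu/2
Substitute: 2*(2*mu/2) + 6*(6*mu/2) = 14
  mu*40/2 = 14 => mu = 7/10
x* = 7/10 > 0, y* = 21/10 > 0, consistent with mu_x = mu_y = 0.
f is convex and the constraints are linear, so this KKT point is the global minimum.
f* = 49/10
Active constraints: 2x + 6y >= 14 (holds with equality, mu = 7/10 > 0); x >= 0 and y >= 0 are inactive (mu_x = mu_y = 0).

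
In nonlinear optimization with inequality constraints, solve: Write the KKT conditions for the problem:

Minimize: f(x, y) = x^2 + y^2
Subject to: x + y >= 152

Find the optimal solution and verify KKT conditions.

KKT conditions for min x^2 + y^2 s.t. x + y >= 152:
Stationarity: 2x = mu, 2y = mu
So x = y = mu/2.
Complementary slackness: mu*(x + y - 152) = 0
Primal feasibility: x + y >= 152; dual feasibility: mu >= 0
If mu = 0 then x = y = 0, but 0 + 0 < 152 is infeasible, so the constraint is active.
Constraint active: x + y = 2*(mu/2) = 152 => mu = 152
x = y = 76, f = 11552
Verify: stationarity 2*76 = 152 = mu; primal 76 + 76 = 152 >= 152; dual mu = 152 >= 0; complementary slackness 152*(152 - 152) = 0. All KKT conditions hold.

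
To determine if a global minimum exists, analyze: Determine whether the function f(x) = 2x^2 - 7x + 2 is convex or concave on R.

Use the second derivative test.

f(x) = 2x^2 - 7x + 2
f'(x) = 4x - 7
f''(x) = 4
Since f''(x) = 4 > 0 for all x, f is convex on R.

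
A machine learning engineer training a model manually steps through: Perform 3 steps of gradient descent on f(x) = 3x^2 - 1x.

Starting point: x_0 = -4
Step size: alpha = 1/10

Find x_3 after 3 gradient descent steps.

f(x) = 3x^2 - 1x, f'(x) = 6x + (-1)
Step 1: f'(-4) = -25, x_1 = -4 - 1/10 * -25 = -3/2
Step 2: f'(-3/2) = -10, x_2 = -3/2 - 1/10 * -10 = -1/2
Step 3: f'(-1/2) = -4, x_3 = -1/2 - 1/10 * -4 = -1/10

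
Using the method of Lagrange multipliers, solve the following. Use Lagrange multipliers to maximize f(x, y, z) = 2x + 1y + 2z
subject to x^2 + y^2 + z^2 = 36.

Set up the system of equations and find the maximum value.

Lagrange conditions: 2 = 2*lambda*x, 1 = 2*lambda*y, 2 = 2*lambda*z
So x:2 = y:1 = z:2, i.e. x = 2t, y = 1t, z = 2t
Constraint: t^2*(2^2 + 1^2 + 2^2) = 36
  t^2 * 9 = 36  =>  t = sqrt(4)
Maximum = 2*2t + 1*1t + 2*2t = 9*sqrt(4) = 18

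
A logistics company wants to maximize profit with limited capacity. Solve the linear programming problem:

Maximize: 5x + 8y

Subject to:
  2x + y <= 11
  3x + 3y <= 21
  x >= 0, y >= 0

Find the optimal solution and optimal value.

Feasible vertices: (0, 0), (0, 7), (4, 3), (11/2, 0)
Objective 5x + 8y at each:
  (0, 0): 0
  (0, 7): 56
  (4, 3): 44
  (11/2, 0): 55/2
Maximum is 56 at (0, 7).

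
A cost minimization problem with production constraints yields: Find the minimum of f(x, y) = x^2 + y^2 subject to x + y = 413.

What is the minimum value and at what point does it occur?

Substitute y = 413 - x into f(x,y) = x^2 + y^2:
g(x) = x^2 + (413 - x)^2 = 2x^2 - 826x + 170569
g'(x) = 4x - 826 = 0  =>  x = 413/2
y = 413 - 413/2 = 413/2
Minimum value = (413/2)^2 + (413/2)^2 = 170569/2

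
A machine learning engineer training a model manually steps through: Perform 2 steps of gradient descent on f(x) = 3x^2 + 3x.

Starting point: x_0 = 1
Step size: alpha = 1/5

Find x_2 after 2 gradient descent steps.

f(x) = 3x^2 + 3x, f'(x) = 6x + (3)
Step 1: f'(1) = 9, x_1 = 1 - 1/5 * 9 = -4/5
Step 2: f'(-4/5) = -9/5, x_2 = -4/5 - 1/5 * -9/5 = -11/25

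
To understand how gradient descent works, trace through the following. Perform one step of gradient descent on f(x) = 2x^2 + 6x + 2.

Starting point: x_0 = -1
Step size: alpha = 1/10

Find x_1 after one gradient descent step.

f(x) = 2x^2 + 6x + 2
f'(x) = 4x + 6
f'(-1) = 4*-1 + (6) = 2
x_1 = x_0 - alpha * f'(x_0) = -1 - 1/10 * 2 = -6/5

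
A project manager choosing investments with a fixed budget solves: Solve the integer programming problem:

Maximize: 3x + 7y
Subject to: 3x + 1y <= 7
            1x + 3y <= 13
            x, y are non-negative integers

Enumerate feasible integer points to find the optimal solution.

Constraint 1: 3x + 1y <= 7
Constraint 2: 1x + 3y <= 13
Feasible x range (need y >= 0): 0 <= x <= min(7/3, 13/1) => x in {0, ..., 2}.
Enumerate feasible integer points row by row (the coefficient of y is 7 > 0, so for each x the largest feasible y gives the best value):
  x = 0: y <= min((7 - 3*0)/1, (13 - 1*0)/3) => y in {0, ..., 4}; best 3*0 + 7*4 = 28
  x = 1: y <= min((7 - 3*1)/1, (13 - 1*1)/3) => y in {0, ..., 4}; best 3*1 + 7*4 = 31
  x = 2: y <= min((7 - 3*2)/1, (13 - 1*2)/3) => y in {0, ..., 1}; best 3*2 + 7*1 = 13
The maximum 3x + 7y = 31 is achieved at x = 1, y = 4.
Check: 3*1 + 1*4 = 7 <= 7 and 1*1 + 3*4 = 13 <= 13.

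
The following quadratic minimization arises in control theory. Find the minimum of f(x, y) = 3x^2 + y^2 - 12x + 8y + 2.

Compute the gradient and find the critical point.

f(x,y) = 3x^2 + y^2 - 12x + 8y + 2
df/dx = 6x + (-12) = 0  =>  x = 2
df/dy = 2y + (8) = 0  =>  y = -4
f(2, -4) = 3*(2)^2 + 1*(-4)^2 + -12*(2) + 8*(-4) + 2 = -26
Hessian is diagonal with entries 6, 2 > 0, so this is a minimum.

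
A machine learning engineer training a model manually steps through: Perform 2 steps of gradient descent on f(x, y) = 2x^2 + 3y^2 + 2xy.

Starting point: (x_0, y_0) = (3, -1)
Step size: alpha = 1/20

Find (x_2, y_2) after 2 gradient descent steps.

f(x,y) = 2x^2 + 3y^2 + 2xy
grad_x = 4x + 2y, grad_y = 6y + 2x
Step 1: grad = (10, 0), (5/2, -1)
Step 2: grad = (8, -1), (21/10, -19/20)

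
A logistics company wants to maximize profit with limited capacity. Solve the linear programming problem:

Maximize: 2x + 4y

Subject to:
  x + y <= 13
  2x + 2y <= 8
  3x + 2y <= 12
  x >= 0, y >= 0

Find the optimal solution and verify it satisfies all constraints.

Feasible vertices: (0, 0), (0, 4), (4, 0)
Objective 2x + 4y at each vertex:
  (0, 0): 0
  (0, 4): 16
  (4, 0): 8
Maximum is 16 at (0, 4).
Verify constraints at (x, y) = (0, 4):
  1*0 + 1*4 = 4 <= 13
  2*0 + 2*4 = 8 <= 8 (active)
  3*0 + 2*4 = 8 <= 12
  x = 0 >= 0, y = 4 >= 0. All constraints satisfied.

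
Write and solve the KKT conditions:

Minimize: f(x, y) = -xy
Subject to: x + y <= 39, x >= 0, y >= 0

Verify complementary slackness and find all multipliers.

Problem: min -xy s.t. x + y <= 39 (multiplier lambda), x >= 0 (mu_x), y >= 0 (mu_y)
KKT stationarity: -y + lambda - mu_x = 0, -x + lambda - mu_y = 0, with lambda, mu_x, mu_y >= 0
Complementary slackness: lambda*(x + y - 39) = 0, mu_x*x = 0, mu_y*y = 0
If lambda = 0: y = -mu_x <= 0 and x = -mu_y <= 0 force x = y = 0 with f = 0; but x = y = 39/2 is feasible with f = -1521/4 < 0, so this is not the minimum. Hence lambda > 0 and x + y = 39.
Try x > 0, y > 0 (so mu_x = mu_y = 0): y = lambda, x = lambda => x = y = lambda
x + y = 39 => 2*lambda = 39 => lambda = 39/2
x* = y* = 39/2 > 0, consistent with mu_x = mu_y = 0.
(Any feasible point with x = 0 or y = 0 has f = 0 > -1521/4, so the minimum is not on those boundaries.)
min(-xy) = -1521/4 (i.e. max xy = 1521/4)
Multipliers: lambda = 39/2, mu_x = 0, mu_y = 0
Complementary slackness: lambda*(x + y - 39) = 39/2*(39/2 + 39/2 - 39) = 0, mu_x*x = 0*39/2 = 0, mu_y*y = 0*39/2 = 0. Satisfied.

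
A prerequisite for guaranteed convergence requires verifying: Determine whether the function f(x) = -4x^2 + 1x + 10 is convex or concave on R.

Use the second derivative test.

f(x) = -4x^2 + 1x + 10
f'(x) = -8x + 1
f''(x) = -8
Since f''(x) = -8 < 0 for all x, f is concave on R.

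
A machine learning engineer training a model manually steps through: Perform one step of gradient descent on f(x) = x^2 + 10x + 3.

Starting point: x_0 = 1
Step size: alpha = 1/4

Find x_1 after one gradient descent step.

f(x) = x^2 + 10x + 3
f'(x) = 2x + 10
f'(1) = 2*1 + (10) = 12
x_1 = x_0 - alpha * f'(x_0) = 1 - 1/4 * 12 = -2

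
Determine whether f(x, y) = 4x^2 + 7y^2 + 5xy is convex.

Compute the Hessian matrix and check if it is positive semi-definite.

f(x,y) = 4x^2 + 7y^2 + 5xy
Hessian H = [[8, 5], [5, 14]]
trace(H) = 22, det(H) = 87
Eigenvalues: (22 +/- sqrt(136)) / 2 = 16.83, 5.169
Since both eigenvalues > 0, f is convex.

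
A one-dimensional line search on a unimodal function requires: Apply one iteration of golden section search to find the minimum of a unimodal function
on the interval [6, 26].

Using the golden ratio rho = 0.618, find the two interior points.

Golden section search on [6, 26].
Golden ratio rho = 0.618 (approx).
Interior points:
  x_1 = 6 + (1-0.618)*20 = 13.6400
  x_2 = 6 + 0.618*20 = 18.3600
Compare f(x_1) and f(x_2) to determine which subinterval to keep.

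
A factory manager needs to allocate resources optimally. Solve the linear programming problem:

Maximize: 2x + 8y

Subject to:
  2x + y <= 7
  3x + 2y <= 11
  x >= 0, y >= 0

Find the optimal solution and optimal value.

Feasible vertices: (0, 0), (0, 11/2), (3, 1), (7/2, 0)
Objective 2x + 8y at each:
  (0, 0): 0
  (0, 11/2): 44
  (3, 1): 14
  (7/2, 0): 7
Maximum is 44 at (0, 11/2).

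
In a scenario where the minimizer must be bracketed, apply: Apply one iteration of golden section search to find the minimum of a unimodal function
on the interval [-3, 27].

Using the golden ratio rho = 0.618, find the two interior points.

Golden section search on [-3, 27].
Golden ratio rho = 0.618 (approx).
Interior points:
  x_1 = -3 + (1-0.618)*30 = 8.4600
  x_2 = -3 + 0.618*30 = 15.5400
Compare f(x_1) and f(x_2) to determine which subinterval to keep.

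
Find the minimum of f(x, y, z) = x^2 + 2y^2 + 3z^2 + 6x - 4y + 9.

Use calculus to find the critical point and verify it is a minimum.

f(x,y,z) = x^2 + 2y^2 + 3z^2 + 6x - 4y + 9
df/dx = 2x + (6) = 0 => x = -3
df/dy = 4y + (-4) = 0 => y = 1
df/dz = 6z + (0) = 0 => z = 0
f(-3,1,0) = 1*(-3)^2 + 2*(1)^2 + 3*(0)^2 + 6*(-3) + -4*(1) + 9 = -2
Hessian is diagonal with entries 2, 4, 6 > 0, confirmed minimum.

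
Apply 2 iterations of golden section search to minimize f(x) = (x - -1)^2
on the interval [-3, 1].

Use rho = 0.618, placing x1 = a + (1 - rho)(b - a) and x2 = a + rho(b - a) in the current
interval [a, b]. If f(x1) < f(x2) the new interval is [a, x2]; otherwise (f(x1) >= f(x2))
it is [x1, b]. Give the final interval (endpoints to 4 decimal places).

Golden section search for min of f(x) = (x - -1)^2 on [-3, 1].
Each step: x1 = a + (1 - rho)(b - a), x2 = a + rho(b - a); if f(x1) < f(x2) keep [a, x2], otherwise keep [x1, b].
Step 1: [-3.0000, 1.0000], x1=-1.4720 (f=0.2228), x2=-0.5280 (f=0.2228); f(x1) = f(x2) (tie, not '<') => keep [-1.4720, 1.0000]
Step 2: [-1.4720, 1.0000], x1=-0.5277 (f=0.2231), x2=0.0557 (f=1.1145); f(x1) < f(x2) => keep [-1.4720, 0.0557]
Final interval: [-1.4720, 0.0557]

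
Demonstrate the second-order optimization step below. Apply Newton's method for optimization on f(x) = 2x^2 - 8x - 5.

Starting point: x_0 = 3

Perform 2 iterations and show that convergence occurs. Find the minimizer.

f(x) = 2x^2 - 8x - 5, f'(x) = 4x + (-8), f''(x) = 4
Step 1: f'(3) = 4, x_1 = 3 - 4/4 = 2
Step 2: f'(2) = 0, x_2 = 2 (converged)
Newton's method converges in 1 step for quadratics.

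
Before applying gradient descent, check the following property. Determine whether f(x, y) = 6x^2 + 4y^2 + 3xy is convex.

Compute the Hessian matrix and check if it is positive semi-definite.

f(x,y) = 6x^2 + 4y^2 + 3xy
Hessian H = [[12, 3], [3, 8]]
trace(H) = 20, det(H) = 87
Eigenvalues: (20 +/- sqrt(52)) / 2 = 13.61, 6.394
Since both eigenvalues > 0, f is convex.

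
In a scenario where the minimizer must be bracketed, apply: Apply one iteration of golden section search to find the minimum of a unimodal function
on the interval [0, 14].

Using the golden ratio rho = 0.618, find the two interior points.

Golden section search on [0, 14].
Golden ratio rho = 0.618 (approx).
Interior points:
  x_1 = 0 + (1-0.618)*14 = 5.3480
  x_2 = 0 + 0.618*14 = 8.6520
Compare f(x_1) and f(x_2) to determine which subinterval to keep.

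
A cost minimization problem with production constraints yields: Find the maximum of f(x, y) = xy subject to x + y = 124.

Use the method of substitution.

Substitute y = 124 - x into f(x,y) = xy:
g(x) = x(124 - x) = 124x - x^2
g'(x) = 124 - 2x = 0  =>  x = 62
y = 124 - 62 = 62
Maximum value = 62 * 62 = 3844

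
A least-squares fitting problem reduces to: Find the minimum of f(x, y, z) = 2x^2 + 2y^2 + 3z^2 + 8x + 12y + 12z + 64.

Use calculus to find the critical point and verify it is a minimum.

f(x,y,z) = 2x^2 + 2y^2 + 3z^2 + 8x + 12y + 12z + 64
df/dx = 4x + (8) = 0 => x = -2
df/dy = 4y + (12) = 0 => y = -3
df/dz = 6z + (12) = 0 => z = -2
f(-2,-3,-2) = 2*(-2)^2 + 2*(-3)^2 + 3*(-2)^2 + 8*(-2) + 12*(-3) + 12*(-2) + 64 = 26
Hessian is diagonal with entries 4, 4, 6 > 0, confirmed minimum.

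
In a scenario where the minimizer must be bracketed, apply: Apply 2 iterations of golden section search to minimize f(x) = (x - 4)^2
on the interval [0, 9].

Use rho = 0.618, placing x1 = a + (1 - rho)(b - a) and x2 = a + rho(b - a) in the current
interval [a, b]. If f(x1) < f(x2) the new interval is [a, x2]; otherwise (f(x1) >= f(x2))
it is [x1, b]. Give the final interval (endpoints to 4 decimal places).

Golden section search for min of f(x) = (x - 4)^2 on [0, 9].
Each step: x1 = a + (1 - rho)(b - a), x2 = a + rho(b - a); if f(x1) < f(x2) keep [a, x2], otherwise keep [x1, b].
Step 1: [0.0000, 9.0000], x1=3.4380 (f=0.3158), x2=5.5620 (f=2.4398); f(x1) < f(x2) => keep [0.0000, 5.5620]
Step 2: [0.0000, 5.5620], x1=2.1247 (f=3.5168), x2=3.4373 (f=0.3166); f(x1) > f(x2) => keep [2.1247, 5.5620]
Final interval: [2.1247, 5.5620]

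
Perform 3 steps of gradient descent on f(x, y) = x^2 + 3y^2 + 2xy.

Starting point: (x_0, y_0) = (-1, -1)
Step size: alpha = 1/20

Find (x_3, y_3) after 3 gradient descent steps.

f(x,y) = x^2 + 3y^2 + 2xy
grad_x = 2x + 2y, grad_y = 6y + 2x
Step 1: grad = (-4, -8), (-4/5, -3/5)
Step 2: grad = (-14/5, -26/5), (-33/50, -17/50)
Step 3: grad = (-2, -84/25), (-14/25, -43/250)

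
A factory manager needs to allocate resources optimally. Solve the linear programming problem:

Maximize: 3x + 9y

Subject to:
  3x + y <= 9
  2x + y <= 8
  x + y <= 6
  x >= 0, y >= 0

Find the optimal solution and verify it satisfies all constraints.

Feasible vertices: (0, 0), (0, 6), (3/2, 9/2), (3, 0)
Objective 3x + 9y at each vertex:
  (0, 0): 0
  (0, 6): 54
  (3/2, 9/2): 45
  (3, 0): 9
Maximum is 54 at (0, 6).
Verify constraints at (x, y) = (0, 6):
  3*0 + 1*6 = 6 <= 9
  2*0 + 1*6 = 6 <= 8
  1*0 + 1*6 = 6 <= 6 (active)
  x = 0 >= 0, y = 6 >= 0. All constraints satisfied.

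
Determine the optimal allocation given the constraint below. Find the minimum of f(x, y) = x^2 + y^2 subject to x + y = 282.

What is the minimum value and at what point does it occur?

Substitute y = 282 - x into f(x,y) = x^2 + y^2:
g(x) = x^2 + (282 - x)^2 = 2x^2 - 564x + 79524
g'(x) = 4x - 564 = 0  =>  x = 141
y = 282 - 141 = 141
Minimum value = 141^2 + 141^2 = 39762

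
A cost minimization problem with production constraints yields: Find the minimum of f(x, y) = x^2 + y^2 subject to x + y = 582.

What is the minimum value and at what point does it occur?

Substitute y = 582 - x into f(x,y) = x^2 + y^2:
g(x) = x^2 + (582 - x)^2 = 2x^2 - 1164x + 338724
g'(x) = 4x - 1164 = 0  =>  x = 291
y = 582 - 291 = 291
Minimum value = 291^2 + 291^2 = 169362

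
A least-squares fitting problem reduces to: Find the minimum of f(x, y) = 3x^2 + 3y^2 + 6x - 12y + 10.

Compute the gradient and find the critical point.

f(x,y) = 3x^2 + 3y^2 + 6x - 12y + 10
df/dx = 6x + (6) = 0  =>  x = -1
df/dy = 6y + (-12) = 0  =>  y = 2
f(-1, 2) = 3*(-1)^2 + 3*(2)^2 + 6*(-1) + -12*(2) + 10 = -5
Hessian is diagonal with entries 6, 6 > 0, so this is a minimum.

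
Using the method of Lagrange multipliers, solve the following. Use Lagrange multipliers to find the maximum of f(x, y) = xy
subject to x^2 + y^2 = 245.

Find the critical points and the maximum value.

Lagrange conditions: y = 2*lambda*x and x = 2*lambda*y
If x = 0 then y = 0, violating the constraint, so x, y != 0.
Dividing: y/x = x/y => x^2 = y^2 => y = x or y = -x
Constraint: 2x^2 = 245 => x^2 = 245/2 => x = +/-sqrt(245/2)
Critical points: (sqrt(245/2), sqrt(245/2)), (-sqrt(245/2), -sqrt(245/2)), (sqrt(245/2), -sqrt(245/2)), (-sqrt(245/2), sqrt(245/2))
  y = x:  xy = x^2 = 245/2  at (sqrt(245/2), sqrt(245/2)) and (-sqrt(245/2), -sqrt(245/2))
  y = -x: xy = -x^2 = -245/2 at (sqrt(245/2), -sqrt(245/2)) and (-sqrt(245/2), sqrt(245/2))
Maximum xy = 245/2 at (sqrt(245/2), sqrt(245/2)) and (-sqrt(245/2), -sqrt(245/2))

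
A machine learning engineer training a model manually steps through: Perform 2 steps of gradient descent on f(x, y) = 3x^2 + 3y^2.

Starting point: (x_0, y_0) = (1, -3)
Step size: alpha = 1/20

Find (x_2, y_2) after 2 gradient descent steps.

f(x,y) = 3x^2 + 3y^2
grad_x = 6x + 0y, grad_y = 6y + 0x
Step 1: grad = (6, -18), (7/10, -21/10)
Step 2: grad = (21/5, -63/5), (49/100, -147/100)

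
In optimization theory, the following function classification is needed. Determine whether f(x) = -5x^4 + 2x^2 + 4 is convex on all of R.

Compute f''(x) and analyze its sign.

f(x) = -5x^4 + 2x^2 + 4
f'(x) = -20x^3 + 4x
f''(x) = -60x^2 + 4
f''(x) = -60x^2 + 4 -> -inf as |x| -> inf
Therefore, f is not globally convex on R.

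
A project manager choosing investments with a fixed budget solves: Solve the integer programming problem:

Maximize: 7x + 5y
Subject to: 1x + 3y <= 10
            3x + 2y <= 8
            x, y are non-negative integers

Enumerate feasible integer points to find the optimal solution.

Constraint 1: 1x + 3y <= 10
Constraint 2: 3x + 2y <= 8
Feasible x range (need y >= 0): 0 <= x <= min(10/1, 8/3) => x in {0, ..., 2}.
Enumerate feasible integer points row by row (the coefficient of y is 5 > 0, so for each x the largest feasible y gives the best value):
  x = 0: y <= min((10 - 1*0)/3, (8 - 3*0)/2) => y in {0, ..., 3}; best 7*0 + 5*3 = 15
  x = 1: y <= min((10 - 1*1)/3, (8 - 3*1)/2) => y in {0, ..., 2}; best 7*1 + 5*2 = 17
  x = 2: y <= min((10 - 1*2)/3, (8 - 3*2)/2) => y in {0, ..., 1}; best 7*2 + 5*1 = 19
The maximum 7x + 5y = 19 is achieved at x = 2, y = 1.
Check: 1*2 + 3*1 = 5 <= 10 and 3*2 + 2*1 = 8 <= 8.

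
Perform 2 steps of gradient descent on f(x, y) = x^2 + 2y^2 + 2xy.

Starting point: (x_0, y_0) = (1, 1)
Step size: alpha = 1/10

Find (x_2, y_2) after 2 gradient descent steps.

f(x,y) = x^2 + 2y^2 + 2xy
grad_x = 2x + 2y, grad_y = 4y + 2x
Step 1: grad = (4, 6), (3/5, 2/5)
Step 2: grad = (2, 14/5), (2/5, 3/25)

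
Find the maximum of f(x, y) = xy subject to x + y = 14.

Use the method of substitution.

Substitute y = 14 - x into f(x,y) = xy:
g(x) = x(14 - x) = 14x - x^2
g'(x) = 14 - 2x = 0  =>  x = 7
y = 14 - 7 = 7
Maximum value = 7 * 7 = 49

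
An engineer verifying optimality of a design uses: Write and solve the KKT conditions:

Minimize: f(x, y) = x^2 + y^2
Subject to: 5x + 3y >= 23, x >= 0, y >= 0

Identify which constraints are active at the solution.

KKT conditions for min x^2 + y^2 s.t. 5x + 3y >= 23, x >= 0, y >= 0:
Stationarity: 2x = mu*5 + mu_x, 2y = mu*3 + mu_y, with mu, mu_x, mu_y >= 0
Complementary slackness: mu*(5x + 3y - 23) = 0, mu_x*x = 0, mu_y*y = 0
(0, 0) is infeasible (5*0 + 3*0 < 23), so if mu = 0 stationarity would force x = mu_x/2 >= 0, y = mu_y/2 >= 0 with mu_x*x = mu_y*y = 0, i.e. x = y = 0: contradiction. Hence mu > 0 and 5x + 3y = 23 is active.
Try x > 0, y > 0 (so mu_x = mu_y = 0): x = 5*mu/2, y = 3*mu/2
Substitute: 5*(5*mu/2) + 3*(3*mu/2) = 23
  mu*34/2 = 23 => mu = 23/17
x* = 115/34 > 0, y* = 69/34 > 0, consistent with mu_x = mu_y = 0.
f is convex and the constraints are linear, so this KKT point is the global minimum.
f* = 529/34
Active constraints: 5x + 3y >= 23 (holds with equality, mu = 23/17 > 0); x >= 0 and y >= 0 are inactive (mu_x = mu_y = 0).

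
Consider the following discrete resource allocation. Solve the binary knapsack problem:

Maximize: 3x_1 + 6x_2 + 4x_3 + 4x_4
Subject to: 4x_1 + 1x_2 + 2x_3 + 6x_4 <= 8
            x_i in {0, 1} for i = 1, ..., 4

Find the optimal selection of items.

Items: item 1 (v=3, w=4), item 2 (v=6, w=1), item 3 (v=4, w=2), item 4 (v=4, w=6)
Capacity: 8
Checking all 16 subsets (w = total weight, v = total value):
  {}: w = 0, v = 0
  {1}: w = 4, v = 3
  {2}: w = 1, v = 6
  {3}: w = 2, v = 4
  {4}: w = 6, v = 4
  {1, 2}: w = 5, v = 9
  {1, 3}: w = 6, v = 7
  {1, 4}: w = 10 > 8, infeasible
  {2, 3}: w = 3, v = 10
  {2, 4}: w = 7, v = 10
  {3, 4}: w = 8, v = 8
  {1, 2, 3}: w = 7, v = 13
  {1, 2, 4}: w = 11 > 8, infeasible
  {1, 3, 4}: w = 12 > 8, infeasible
  {2, 3, 4}: w = 9 > 8, infeasible
  {1, 2, 3, 4}: w = 13 > 8, infeasible
Best feasible subset: items [1, 2, 3]
Total weight: 7 <= 8, total value: 13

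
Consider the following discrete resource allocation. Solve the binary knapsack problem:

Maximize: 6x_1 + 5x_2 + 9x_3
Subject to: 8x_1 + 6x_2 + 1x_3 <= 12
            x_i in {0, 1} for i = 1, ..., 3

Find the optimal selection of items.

Items: item 1 (v=6, w=8), item 2 (v=5, w=6), item 3 (v=9, w=1)
Capacity: 12
Checking all 8 subsets (w = total weight, v = total value):
  {}: w = 0, v = 0
  {1}: w = 8, v = 6
  {2}: w = 6, v = 5
  {3}: w = 1, v = 9
  {1, 2}: w = 14 > 12, infeasible
  {1, 3}: w = 9, v = 15
  {2, 3}: w = 7, v = 14
  {1, 2, 3}: w = 15 > 12, infeasible
Best feasible subset: items [1, 3]
Total weight: 9 <= 12, total value: 15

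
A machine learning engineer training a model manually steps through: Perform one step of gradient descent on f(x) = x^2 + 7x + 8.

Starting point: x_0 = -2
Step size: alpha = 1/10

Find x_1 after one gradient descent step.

f(x) = x^2 + 7x + 8
f'(x) = 2x + 7
f'(-2) = 2*-2 + (7) = 3
x_1 = x_0 - alpha * f'(x_0) = -2 - 1/10 * 3 = -23/10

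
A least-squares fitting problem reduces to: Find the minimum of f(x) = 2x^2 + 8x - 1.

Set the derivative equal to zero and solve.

f(x) = 2x^2 + 8x - 1
f'(x) = 4x + (8) = 0
x = -8/4 = -2
f(-2) = -9
Since f''(x) = 4 > 0, this is a minimum.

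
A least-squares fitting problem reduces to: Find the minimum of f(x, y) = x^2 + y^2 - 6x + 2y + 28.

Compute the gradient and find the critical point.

f(x,y) = x^2 + y^2 - 6x + 2y + 28
df/dx = 2x + (-6) = 0  =>  x = 3
df/dy = 2y + (2) = 0  =>  y = -1
f(3, -1) = 1*(3)^2 + 1*(-1)^2 + -6*(3) + 2*(-1) + 28 = 18
Hessian is diagonal with entries 2, 2 > 0, so this is a minimum.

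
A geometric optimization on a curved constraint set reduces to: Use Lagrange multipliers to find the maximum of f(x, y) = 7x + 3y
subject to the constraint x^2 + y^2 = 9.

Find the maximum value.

Set up Lagrange conditions: grad f = lambda * grad g
  7 = 2*lambda*x
  3 = 2*lambda*y
From these: x/y = 7/3, so x = 7t, y = 3t for some t.
Substitute into constraint: (7t)^2 + (3t)^2 = 9
  t^2 * 58 = 9
  t = sqrt(9/58)
Maximum = 7*x + 3*y = (7^2 + 3^2)*t = 58 * sqrt(9/58) = sqrt(522)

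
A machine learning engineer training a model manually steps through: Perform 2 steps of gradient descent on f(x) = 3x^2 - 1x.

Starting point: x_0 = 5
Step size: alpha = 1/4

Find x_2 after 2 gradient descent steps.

f(x) = 3x^2 - 1x, f'(x) = 6x + (-1)
Step 1: f'(5) = 29, x_1 = 5 - 1/4 * 29 = -9/4
Step 2: f'(-9/4) = -29/2, x_2 = -9/4 - 1/4 * -29/2 = 11/8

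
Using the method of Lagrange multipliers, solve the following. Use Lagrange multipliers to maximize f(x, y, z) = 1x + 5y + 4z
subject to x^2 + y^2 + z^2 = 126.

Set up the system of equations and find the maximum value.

Lagrange conditions: 1 = 2*lambda*x, 5 = 2*lambda*y, 4 = 2*lambda*z
So x:1 = y:5 = z:4, i.e. x = 1t, y = 5t, z = 4t
Constraint: t^2*(1^2 + 5^2 + 4^2) = 126
  t^2 * 42 = 126  =>  t = sqrt(3)
Maximum = 1*1t + 5*5t + 4*4t = 42*sqrt(3) = sqrt(5292)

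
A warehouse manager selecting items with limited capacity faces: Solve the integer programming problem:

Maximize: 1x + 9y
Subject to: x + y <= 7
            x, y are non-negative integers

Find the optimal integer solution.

Objective: 1x + 9y, constraint: x + y <= 7
Coefficient of y is 9 > coefficient of x is 1, so allocate the entire budget to y.
Optimal: x = 0, y = 7, value = 63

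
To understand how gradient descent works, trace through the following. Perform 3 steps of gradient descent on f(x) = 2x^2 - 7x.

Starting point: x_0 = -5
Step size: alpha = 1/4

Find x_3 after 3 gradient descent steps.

f(x) = 2x^2 - 7x, f'(x) = 4x + (-7)
Step 1: f'(-5) = -27, x_1 = -5 - 1/4 * -27 = 7/4
Step 2: f'(7/4) = 0, x_2 = 7/4 - 1/4 * 0 = 7/4
Step 3: f'(7/4) = 0, x_3 = 7/4 - 1/4 * 0 = 7/4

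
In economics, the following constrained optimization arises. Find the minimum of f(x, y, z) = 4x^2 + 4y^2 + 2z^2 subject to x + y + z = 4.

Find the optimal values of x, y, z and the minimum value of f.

Using Lagrange multipliers on f = 4x^2 + 4y^2 + 2z^2 with constraint x + y + z = 4:
Conditions: 2*4*x = lambda, 2*4*y = lambda, 2*2*z = lambda
So x = lambda/8, y = lambda/8, z = lambda/4
Substituting into constraint: lambda * (1/2) = 4
lambda = 8
x = 1, y = 1, z = 2
Minimum value = 16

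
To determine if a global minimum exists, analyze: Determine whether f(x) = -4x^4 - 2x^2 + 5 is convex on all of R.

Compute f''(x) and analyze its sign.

f(x) = -4x^4 - 2x^2 + 5
f'(x) = -16x^3 + -4x
f''(x) = -48x^2 + -4
f''(x) = -48x^2 + -4 <= -4 < 0 for all x
Therefore, f is concave on R.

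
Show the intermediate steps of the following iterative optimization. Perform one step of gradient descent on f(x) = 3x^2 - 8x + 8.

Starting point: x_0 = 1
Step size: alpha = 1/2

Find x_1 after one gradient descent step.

f(x) = 3x^2 - 8x + 8
f'(x) = 6x - 8
f'(1) = 6*1 + (-8) = -2
x_1 = x_0 - alpha * f'(x_0) = 1 - 1/2 * -2 = 2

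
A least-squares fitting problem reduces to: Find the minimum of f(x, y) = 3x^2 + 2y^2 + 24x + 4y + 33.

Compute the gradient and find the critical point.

f(x,y) = 3x^2 + 2y^2 + 24x + 4y + 33
df/dx = 6x + (24) = 0  =>  x = -4
df/dy = 4y + (4) = 0  =>  y = -1
f(-4, -1) = 3*(-4)^2 + 2*(-1)^2 + 24*(-4) + 4*(-1) + 33 = -17
Hessian is diagonal with entries 6, 4 > 0, so this is a minimum.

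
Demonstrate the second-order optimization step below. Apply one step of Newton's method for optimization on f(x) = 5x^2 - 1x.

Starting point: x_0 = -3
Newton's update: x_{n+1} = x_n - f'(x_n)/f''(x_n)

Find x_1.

f(x) = 5x^2 - 1x
f'(x) = 10x + (-1), f''(x) = 10
Newton step: x_1 = x_0 - f'(x_0)/f''(x_0)
f'(-3) = -31
x_1 = -3 - -31/10 = 1/10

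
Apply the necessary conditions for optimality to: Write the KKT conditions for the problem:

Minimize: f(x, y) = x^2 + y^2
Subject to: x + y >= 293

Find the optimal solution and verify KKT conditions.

KKT conditions for min x^2 + y^2 s.t. x + y >= 293:
Stationarity: 2x = mu, 2y = mu
So x = y = mu/2.
Complementary slackness: mu*(x + y - 293) = 0
Primal feasibility: x + y >= 293; dual feasibility: mu >= 0
If mu = 0 then x = y = 0, but 0 + 0 < 293 is infeasible, so the constraint is active.
Constraint active: x + y = 2*(mu/2) = 293 => mu = 293
x = y = 293/2, f = 85849/2
Verify: stationarity 2*(293/2) = 293 = mu; primal 293/2 + 293/2 = 293 >= 293; dual mu = 293 >= 0; complementary slackness 293*(293 - 293) = 0. All KKT conditions hold.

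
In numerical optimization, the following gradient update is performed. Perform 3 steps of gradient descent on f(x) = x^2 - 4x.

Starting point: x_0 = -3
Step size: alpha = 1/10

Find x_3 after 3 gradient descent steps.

f(x) = x^2 - 4x, f'(x) = 2x + (-4)
Step 1: f'(-3) = -10, x_1 = -3 - 1/10 * -10 = -2
Step 2: f'(-2) = -8, x_2 = -2 - 1/10 * -8 = -6/5
Step 3: f'(-6/5) = -32/5, x_3 = -6/5 - 1/10 * -32/5 = -14/25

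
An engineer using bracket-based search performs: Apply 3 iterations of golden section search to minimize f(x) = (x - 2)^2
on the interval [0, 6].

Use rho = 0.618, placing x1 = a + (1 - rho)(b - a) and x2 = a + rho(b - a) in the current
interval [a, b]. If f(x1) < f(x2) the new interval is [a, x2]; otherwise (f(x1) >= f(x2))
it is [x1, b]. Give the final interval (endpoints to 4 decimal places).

Golden section search for min of f(x) = (x - 2)^2 on [0, 6].
Each step: x1 = a + (1 - rho)(b - a), x2 = a + rho(b - a); if f(x1) < f(x2) keep [a, x2], otherwise keep [x1, b].
Step 1: [0.0000, 6.0000], x1=2.2920 (f=0.0853), x2=3.7080 (f=2.9173); f(x1) < f(x2) => keep [0.0000, 3.7080]
Step 2: [0.0000, 3.7080], x1=1.4165 (f=0.3405), x2=2.2915 (f=0.0850); f(x1) > f(x2) => keep [1.4165, 3.7080]
Step 3: [1.4165, 3.7080], x1=2.2918 (f=0.0852), x2=2.8326 (f=0.6933); f(x1) < f(x2) => keep [1.4165, 2.8326]
Final interval: [1.4165, 2.8326]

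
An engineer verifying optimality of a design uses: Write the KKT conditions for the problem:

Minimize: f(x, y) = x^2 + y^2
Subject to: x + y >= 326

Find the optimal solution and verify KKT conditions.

KKT conditions for min x^2 + y^2 s.t. x + y >= 326:
Stationarity: 2x = mu, 2y = mu
So x = y = mu/2.
Complementary slackness: mu*(x + y - 326) = 0
Primal feasibility: x + y >= 326; dual feasibility: mu >= 0
If mu = 0 then x = y = 0, but 0 + 0 < 326 is infeasible, so the constraint is active.
Constraint active: x + y = 2*(mu/2) = 326 => mu = 326
x = y = 163, f = 53138
Verify: stationarity 2*163 = 326 = mu; primal 163 + 163 = 326 >= 326; dual mu = 326 >= 0; complementary slackness 326*(326 - 326) = 0. All KKT conditions hold.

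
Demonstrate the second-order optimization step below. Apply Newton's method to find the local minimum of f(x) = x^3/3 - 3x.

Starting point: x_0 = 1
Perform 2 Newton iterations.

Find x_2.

f(x) = x^3/3 - 3x
f'(x) = x^2 - 3, f''(x) = 2x
Newton update: x_{n+1} = x_n - (x_n^2 - 3)/(2*x_n)
Step 1: x_0 = 1, f'=-2, f''=2, x_1 = 2
Step 2: x_1 = 2, f'=1, f''=4, x_2 = 7/4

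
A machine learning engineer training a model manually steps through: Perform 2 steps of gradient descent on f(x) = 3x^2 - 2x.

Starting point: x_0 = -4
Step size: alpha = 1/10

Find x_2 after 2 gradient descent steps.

f(x) = 3x^2 - 2x, f'(x) = 6x + (-2)
Step 1: f'(-4) = -26, x_1 = -4 - 1/10 * -26 = -7/5
Step 2: f'(-7/5) = -52/5, x_2 = -7/5 - 1/10 * -52/5 = -9/25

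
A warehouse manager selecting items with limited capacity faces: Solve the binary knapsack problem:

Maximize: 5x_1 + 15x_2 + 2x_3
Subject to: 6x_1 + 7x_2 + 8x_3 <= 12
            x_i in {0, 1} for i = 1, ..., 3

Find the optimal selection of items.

Items: item 1 (v=5, w=6), item 2 (v=15, w=7), item 3 (v=2, w=8)
Capacity: 12
Checking all 8 subsets (w = total weight, v = total value):
  {}: w = 0, v = 0
  {1}: w = 6, v = 5
  {2}: w = 7, v = 15
  {3}: w = 8, v = 2
  {1, 2}: w = 13 > 12, infeasible
  {1, 3}: w = 14 > 12, infeasible
  {2, 3}: w = 15 > 12, infeasible
  {1, 2, 3}: w = 21 > 12, infeasible
Best feasible subset: items [2]
Total weight: 7 <= 12, total value: 15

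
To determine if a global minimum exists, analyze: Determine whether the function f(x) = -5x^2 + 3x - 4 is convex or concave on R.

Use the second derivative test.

f(x) = -5x^2 + 3x - 4
f'(x) = -10x + 3
f''(x) = -10
Since f''(x) = -10 < 0 for all x, f is concave on R.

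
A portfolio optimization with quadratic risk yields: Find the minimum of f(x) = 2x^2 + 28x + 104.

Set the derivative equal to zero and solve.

f(x) = 2x^2 + 28x + 104
f'(x) = 4x + (28) = 0
x = -28/4 = -7
f(-7) = 6
Since f''(x) = 4 > 0, this is a minimum.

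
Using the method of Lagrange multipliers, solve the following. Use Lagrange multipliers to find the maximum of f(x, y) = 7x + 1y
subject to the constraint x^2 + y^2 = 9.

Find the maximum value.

Set up Lagrange conditions: grad f = lambda * grad g
  7 = 2*lambda*x
  1 = 2*lambda*y
From these: x/y = 7/1, so x = 7t, y = 1t for some t.
Substitute into constraint: (7t)^2 + (1t)^2 = 9
  t^2 * 50 = 9
  t = sqrt(9/50)
Maximum = 7*x + 1*y = (7^2 + 1^2)*t = 50 * sqrt(9/50) = sqrt(450)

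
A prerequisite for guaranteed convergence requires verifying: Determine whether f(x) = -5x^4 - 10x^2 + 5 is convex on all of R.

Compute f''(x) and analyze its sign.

f(x) = -5x^4 - 10x^2 + 5
f'(x) = -20x^3 + -20x
f''(x) = -60x^2 + -20
f''(x) = -60x^2 + -20 <= -20 < 0 for all x
Therefore, f is concave on R.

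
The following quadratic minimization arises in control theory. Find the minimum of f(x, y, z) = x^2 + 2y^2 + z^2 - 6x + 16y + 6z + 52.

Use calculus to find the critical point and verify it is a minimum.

f(x,y,z) = x^2 + 2y^2 + z^2 - 6x + 16y + 6z + 52
df/dx = 2x + (-6) = 0 => x = 3
df/dy = 4y + (16) = 0 => y = -4
df/dz = 2z + (6) = 0 => z = -3
f(3,-4,-3) = 1*(3)^2 + 2*(-4)^2 + 1*(-3)^2 + -6*(3) + 16*(-4) + 6*(-3) + 52 = 2
Hessian is diagonal with entries 2, 4, 2 > 0, confirmed minimum.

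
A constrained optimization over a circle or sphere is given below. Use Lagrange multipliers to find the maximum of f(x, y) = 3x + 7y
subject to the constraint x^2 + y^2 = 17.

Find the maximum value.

Set up Lagrange conditions: grad f = lambda * grad g
  3 = 2*lambda*x
  7 = 2*lambda*y
From these: x/y = 3/7, so x = 3t, y = 7t for some t.
Substitute into constraint: (3t)^2 + (7t)^2 = 17
  t^2 * 58 = 17
  t = sqrt(17/58)
Maximum = 3*x + 7*y = (3^2 + 7^2)*t = 58 * sqrt(17/58) = sqrt(986)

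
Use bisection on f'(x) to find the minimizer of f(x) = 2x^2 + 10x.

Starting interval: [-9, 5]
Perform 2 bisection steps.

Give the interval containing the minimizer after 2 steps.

Finding critical point of f(x) = 2x^2 + 10x using bisection on f'(x) = 4x + 10.
f'(x) = 0 when x = -5/2.
Starting interval: [-9, 5]
Step 1: mid = -2, f'(mid) = 2, new interval = [-9, -2]
Step 2: mid = -11/2, f'(mid) = -12, new interval = [-11/2, -2]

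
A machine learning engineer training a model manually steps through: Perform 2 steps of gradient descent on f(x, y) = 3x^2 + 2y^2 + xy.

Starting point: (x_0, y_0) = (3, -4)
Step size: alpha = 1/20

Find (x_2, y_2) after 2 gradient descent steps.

f(x,y) = 3x^2 + 2y^2 + xy
grad_x = 6x + 1y, grad_y = 4y + 1x
Step 1: grad = (14, -13), (23/10, -67/20)
Step 2: grad = (209/20, -111/10), (711/400, -559/200)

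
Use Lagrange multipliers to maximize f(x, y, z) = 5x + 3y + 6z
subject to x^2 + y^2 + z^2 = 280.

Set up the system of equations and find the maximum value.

Lagrange conditions: 5 = 2*lambda*x, 3 = 2*lambda*y, 6 = 2*lambda*z
So x:5 = y:3 = z:6, i.e. x = 5t, y = 3t, z = 6t
Constraint: t^2*(5^2 + 3^2 + 6^2) = 280
  t^2 * 70 = 280  =>  t = sqrt(4)
Maximum = 5*5t + 3*3t + 6*6t = 70*sqrt(4) = 140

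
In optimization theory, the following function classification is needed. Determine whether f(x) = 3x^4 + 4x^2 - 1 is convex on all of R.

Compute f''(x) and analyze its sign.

f(x) = 3x^4 + 4x^2 - 1
f'(x) = 12x^3 + 8x
f''(x) = 36x^2 + 8
f''(x) = 36x^2 + 8 >= 8 > 0 for all x
Therefore, f is convex on R.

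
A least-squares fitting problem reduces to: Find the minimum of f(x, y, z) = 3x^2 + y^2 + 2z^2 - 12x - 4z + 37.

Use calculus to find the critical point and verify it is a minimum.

f(x,y,z) = 3x^2 + y^2 + 2z^2 - 12x - 4z + 37
df/dx = 6x + (-12) = 0 => x = 2
df/dy = 2y + (0) = 0 => y = 0
df/dz = 4z + (-4) = 0 => z = 1
f(2,0,1) = 3*(2)^2 + 1*(0)^2 + 2*(1)^2 + -12*(2) + -4*(1) + 37 = 23
Hessian is diagonal with entries 6, 2, 4 > 0, confirmed minimum.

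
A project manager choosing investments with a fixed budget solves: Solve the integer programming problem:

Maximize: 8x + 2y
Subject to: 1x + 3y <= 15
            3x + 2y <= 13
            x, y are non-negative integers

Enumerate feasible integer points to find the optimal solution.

Constraint 1: 1x + 3y <= 15
Constraint 2: 3x + 2y <= 13
Feasible x range (need y >= 0): 0 <= x <= min(15/1, 13/3) => x in {0, ..., 4}.
Enumerate feasible integer points row by row (the coefficient of y is 2 > 0, so for each x the largest feasible y gives the best value):
  x = 0: y <= min((15 - 1*0)/3, (13 - 3*0)/2) => y in {0, ..., 5}; best 8*0 + 2*5 = 10
  x = 1: y <= min((15 - 1*1)/3, (13 - 3*1)/2) => y in {0, ..., 4}; best 8*1 + 2*4 = 16
  x = 2: y <= min((15 - 1*2)/3, (13 - 3*2)/2) => y in {0, ..., 3}; best 8*2 + 2*3 = 22
  x = 3: y <= min((15 - 1*3)/3, (13 - 3*3)/2) => y in {0, ..., 2}; best 8*3 + 2*2 = 28
  x = 4: y <= min((15 - 1*4)/3, (13 - 3*4)/2) => y in {0}; best 8*4 + 2*0 = 32
The maximum 8x + 2y = 32 is achieved at x = 4, y = 0.
Check: 1*4 + 3*0 = 4 <= 15 and 3*4 + 2*0 = 12 <= 13.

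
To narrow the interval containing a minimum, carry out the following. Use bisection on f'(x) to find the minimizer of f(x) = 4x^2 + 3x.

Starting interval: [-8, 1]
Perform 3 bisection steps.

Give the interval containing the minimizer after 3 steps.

Finding critical point of f(x) = 4x^2 + 3x using bisection on f'(x) = 8x + 3.
f'(x) = 0 when x = -3/8.
Starting interval: [-8, 1]
Step 1: mid = -7/2, f'(mid) = -25, new interval = [-7/2, 1]
Step 2: mid = -5/4, f'(mid) = -7, new interval = [-5/4, 1]
Step 3: mid = -1/8, f'(mid) = 2, new interval = [-5/4, -1/8]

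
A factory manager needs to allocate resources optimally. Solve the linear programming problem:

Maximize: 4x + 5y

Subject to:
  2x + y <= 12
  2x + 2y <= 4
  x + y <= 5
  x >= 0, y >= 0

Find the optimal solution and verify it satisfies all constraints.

Feasible vertices: (0, 0), (0, 2), (2, 0)
Objective 4x + 5y at each vertex:
  (0, 0): 0
  (0, 2): 10
  (2, 0): 8
Maximum is 10 at (0, 2).
Verify constraints at (x, y) = (0, 2):
  2*0 + 1*2 = 2 <= 12
  2*0 + 2*2 = 4 <= 4 (active)
  1*0 + 1*2 = 2 <= 5
  x = 0 >= 0, y = 2 >= 0. All constraints satisfied.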